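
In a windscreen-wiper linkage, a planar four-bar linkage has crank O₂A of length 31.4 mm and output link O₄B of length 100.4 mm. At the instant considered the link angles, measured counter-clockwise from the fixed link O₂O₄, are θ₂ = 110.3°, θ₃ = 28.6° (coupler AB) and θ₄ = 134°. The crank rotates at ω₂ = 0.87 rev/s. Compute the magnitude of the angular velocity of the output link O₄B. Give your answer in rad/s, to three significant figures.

ω₂ = 5.466 rad/s (from 0.87 rev/s).
Differentiating the loop-closure r₂e^{iθ₂}+r₃e^{iθ₃}=r₁+r₄e^{iθ₄} gives r₂ω₂e^{iθ₂}+r₃ω₃e^{iθ₃}=r₄ω₄e^{iθ₄}.
Eliminating the other unknown: ω₄ = r₂ω₂ sin(θ₂−θ₃) / [r₄ sin(θ₄−θ₃)].
Numerator sine = +0.98953; denominator sine = +0.96410.
Result = 0.0314·5.466·(+0.98953) / (0.1004·(+0.96410)) = +1.7547 rad/s; magnitude 1.7547 rad/s.

1.75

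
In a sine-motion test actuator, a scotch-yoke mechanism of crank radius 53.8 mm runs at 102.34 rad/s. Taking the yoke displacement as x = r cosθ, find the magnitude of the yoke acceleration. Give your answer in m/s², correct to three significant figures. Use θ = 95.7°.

56.0

ω = 102.3 rad/s
x = r cosθ ⇒ ẍ = −rω² cosθ (ω constant).
|a| = rω²|cosθ| = 0.0538·(102.3)²·|cos 95.7°| = 55.964 m/s².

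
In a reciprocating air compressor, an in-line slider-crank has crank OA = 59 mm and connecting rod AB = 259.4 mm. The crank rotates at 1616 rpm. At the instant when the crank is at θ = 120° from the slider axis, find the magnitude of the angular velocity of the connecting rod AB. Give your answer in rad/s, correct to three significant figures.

19.6

ω = 169.2 rad/s (converted from 1616 rpm).
The rod makes angle φ with the slider axis where L sinφ = r sinθ; differentiating, L cosφ·φ̇ = r ω cosθ.
L cosφ = √(L² − r² sin²θ) = 0.25432 m.
|ω_rod| = r ω |cosθ| / √(L² − r² sin²θ) = 0.059·169.2·0.50000/0.25432 = 19.63 rad/s.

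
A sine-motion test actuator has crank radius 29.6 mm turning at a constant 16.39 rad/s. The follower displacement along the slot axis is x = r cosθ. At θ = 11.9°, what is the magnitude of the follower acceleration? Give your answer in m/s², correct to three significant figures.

ω = 16.39 rad/s
x = r cosθ ⇒ ẍ = −rω² cosθ (ω constant).
|a| = rω²|cosθ| = 0.0296·(16.39)²·|cos 11.9°| = 7.7806 m/s².

7.78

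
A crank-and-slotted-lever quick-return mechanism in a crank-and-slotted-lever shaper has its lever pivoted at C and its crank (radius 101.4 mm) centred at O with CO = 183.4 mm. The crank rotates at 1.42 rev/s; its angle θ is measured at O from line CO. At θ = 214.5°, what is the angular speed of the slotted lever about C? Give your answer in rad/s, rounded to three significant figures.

3.39

ω = 8.922 rad/s (from 1.42 rev/s).
Crank pin A relative to C: A = (d + r cosθ, r sinθ); lever angle φ = atan2(r sinθ, d + r cosθ).
Differentiating tanφ: φ̇ = rω(d cosθ + r)/(d² + r² + 2dr cosθ).
d² + r² + 2dr cosθ = |CA|² = 0.0132654 m²;  d cosθ + r = -0.049745 m.
|ω_lever| = |0.1014·8.922·-0.049745| / 0.0132654 = 3.3926 rad/s.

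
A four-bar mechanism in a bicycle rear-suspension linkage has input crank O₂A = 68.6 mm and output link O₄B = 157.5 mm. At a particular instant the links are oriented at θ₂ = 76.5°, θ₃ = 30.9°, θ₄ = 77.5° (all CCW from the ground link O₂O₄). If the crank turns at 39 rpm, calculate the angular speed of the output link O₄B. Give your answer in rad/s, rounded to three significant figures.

ω₂ = 4.084 rad/s (from 39 rpm).
Differentiating the loop-closure r₂e^{iθ₂}+r₃e^{iθ₃}=r₁+r₄e^{iθ₄} gives r₂ω₂e^{iθ₂}+r₃ω₃e^{iθ₃}=r₄ω₄e^{iθ₄}.
Eliminating the other unknown: ω₄ = r₂ω₂ sin(θ₂−θ₃) / [r₄ sin(θ₄−θ₃)].
Numerator sine = +0.71447; denominator sine = +0.72657.
Result = 0.0686·4.084·(+0.71447) / (0.1575·(+0.72657)) = +1.7492 rad/s; magnitude 1.7492 rad/s.

1.75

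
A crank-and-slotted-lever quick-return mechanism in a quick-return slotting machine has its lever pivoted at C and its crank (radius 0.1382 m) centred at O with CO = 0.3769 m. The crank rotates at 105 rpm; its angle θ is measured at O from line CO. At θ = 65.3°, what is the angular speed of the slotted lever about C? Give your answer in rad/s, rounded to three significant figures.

2.20

ω = 11 rad/s (from 105 rpm).
Crank pin A relative to C: A = (d + r cosθ, r sinθ); lever angle φ = atan2(r sinθ, d + r cosθ).
Differentiating tanφ: φ̇ = rω(d cosθ + r)/(d² + r² + 2dr cosθ).
d² + r² + 2dr cosθ = |CA|² = 0.204684 m²;  d cosθ + r = +0.29569 m.
|ω_lever| = |0.1382·11·+0.29569| / 0.204684 = 2.1953 rad/s.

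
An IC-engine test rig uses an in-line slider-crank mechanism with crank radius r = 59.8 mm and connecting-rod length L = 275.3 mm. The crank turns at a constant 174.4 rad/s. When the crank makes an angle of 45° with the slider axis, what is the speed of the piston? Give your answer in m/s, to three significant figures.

8.52

ω = 174.4 rad/s
For an in-line slider-crank, x = r cosθ + √(L² − r² sin²θ), so v = −rω sinθ·[1 + r cosθ/√(L² − r² sin²θ)].
With r = 0.0598 m, L = 0.2753 m, θ = 45°: √(L² − r² sin²θ) = 0.27203 m.
v = −0.0598·174.4·0.70711·[1 + 0.0598·0.70711/0.27203] = -8.5208 m/s.
|v| = 8.5208 m/s.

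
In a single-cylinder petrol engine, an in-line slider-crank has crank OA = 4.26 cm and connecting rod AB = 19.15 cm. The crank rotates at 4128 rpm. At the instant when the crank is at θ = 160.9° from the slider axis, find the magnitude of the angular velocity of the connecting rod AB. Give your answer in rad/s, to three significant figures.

91.1

ω = 432.3 rad/s (converted from 4128 rpm).
The rod makes angle φ with the slider axis where L sinφ = r sinθ; differentiating, L cosφ·φ̇ = r ω cosθ.
L cosφ = √(L² − r² sin²θ) = 0.19099 m.
|ω_rod| = r ω |cosθ| / √(L² − r² sin²θ) = 0.0426·432.3·0.94495/0.19099 = 91.111 rad/s.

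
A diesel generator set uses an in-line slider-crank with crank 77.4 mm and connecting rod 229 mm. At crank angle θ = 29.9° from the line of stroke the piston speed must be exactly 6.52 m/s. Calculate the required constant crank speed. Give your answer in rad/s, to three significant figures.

130

For an in-line slider-crank, |v_piston| = rω|sinθ|·[1 + r cosθ/√(L² − r² sin²θ)].
With r = 0.0774 m, L = 0.229 m, θ = 29.9°: the bracketed kinematic factor |dx/dθ| = 0.050052 m.
ω = v/|dx/dθ| = 6.52/0.050052 = 130.26 rad/s.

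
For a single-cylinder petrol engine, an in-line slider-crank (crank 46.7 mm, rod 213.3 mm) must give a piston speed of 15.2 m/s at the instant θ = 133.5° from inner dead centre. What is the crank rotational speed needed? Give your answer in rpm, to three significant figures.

5060

For an in-line slider-crank, |v_piston| = rω|sinθ|·[1 + r cosθ/√(L² − r² sin²θ)].
With r = 0.0467 m, L = 0.2133 m, θ = 133.5°: the bracketed kinematic factor |dx/dθ| = 0.028704 m.
ω = v/|dx/dθ| = 15.2/0.028704 = 529.54 rad/s.
N = 60ω/(2π) = 5056.7 rpm.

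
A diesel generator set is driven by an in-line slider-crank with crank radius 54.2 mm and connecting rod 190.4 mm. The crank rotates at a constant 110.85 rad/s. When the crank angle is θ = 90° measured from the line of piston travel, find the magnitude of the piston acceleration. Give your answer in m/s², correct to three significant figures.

ω = 110.8 rad/s
x(θ) = r cosθ + √(L² − r² sin²θ); with ω constant, a = ω²·d²x/dθ².
d²x/dθ² = −r cosθ − r²(cos2θ)/√u − r⁴ sin²2θ/(4u^{3/2}),  u = L² − r² sin²θ = 0.0333145 m².
Substituting r = 0.0542 m, L = 0.1904 m, θ = 90°: d²x/dθ² = +0.016095 m.
a = ω²·d²x/dθ² = (110.8)²·(+0.016095) = +197.77 m/s²;  |a| = 197.77 m/s².

198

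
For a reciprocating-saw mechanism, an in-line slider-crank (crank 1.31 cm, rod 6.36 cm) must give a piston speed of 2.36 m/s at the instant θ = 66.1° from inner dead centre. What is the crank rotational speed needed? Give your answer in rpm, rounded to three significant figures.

1730

For an in-line slider-crank, |v_piston| = rω|sinθ|·[1 + r cosθ/√(L² − r² sin²θ)].
With r = 0.0131 m, L = 0.0636 m, θ = 66.1°: the bracketed kinematic factor |dx/dθ| = 0.012994 m.
ω = v/|dx/dθ| = 2.36/0.012994 = 181.62 rad/s.
N = 60ω/(2π) = 1734.3 rpm.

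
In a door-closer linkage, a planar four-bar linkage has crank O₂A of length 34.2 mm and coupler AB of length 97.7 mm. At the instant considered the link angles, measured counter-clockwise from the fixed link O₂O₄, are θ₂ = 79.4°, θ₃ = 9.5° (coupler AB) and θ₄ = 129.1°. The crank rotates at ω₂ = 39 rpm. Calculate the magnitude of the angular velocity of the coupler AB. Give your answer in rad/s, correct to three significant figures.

1.25

ω₂ = 4.084 rad/s (from 39 rpm).
Differentiating the loop-closure r₂e^{iθ₂}+r₃e^{iθ₃}=r₁+r₄e^{iθ₄} gives r₂ω₂e^{iθ₂}+r₃ω₃e^{iθ₃}=r₄ω₄e^{iθ₄}.
Eliminating the other unknown: ω₃ = r₂ω₂ sin(θ₄−θ₂) / [r₃ sin(θ₃−θ₄)].
Numerator sine = +0.76267; denominator sine = -0.86949.
Result = 0.0342·4.084·(+0.76267) / (0.0977·(-0.86949)) = -1.254 rad/s; magnitude 1.254 rad/s.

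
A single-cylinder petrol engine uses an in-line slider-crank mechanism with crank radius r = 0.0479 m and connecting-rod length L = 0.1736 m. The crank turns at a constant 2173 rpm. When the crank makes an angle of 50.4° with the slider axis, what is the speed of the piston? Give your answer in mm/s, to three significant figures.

9910

ω = 2π·2173/60 = 227.6 rad/s
For an in-line slider-crank, x = r cosθ + √(L² − r² sin²θ), so v = −rω sinθ·[1 + r cosθ/√(L² − r² sin²θ)].
With r = 0.0479 m, L = 0.1736 m, θ = 50.4°: √(L² − r² sin²θ) = 0.16963 m.
v = −0.0479·227.6·0.77051·[1 + 0.0479·0.63742/0.16963] = -9.9102 m/s.
|v| = 9.9102 m/s = 9910.2 mm/s.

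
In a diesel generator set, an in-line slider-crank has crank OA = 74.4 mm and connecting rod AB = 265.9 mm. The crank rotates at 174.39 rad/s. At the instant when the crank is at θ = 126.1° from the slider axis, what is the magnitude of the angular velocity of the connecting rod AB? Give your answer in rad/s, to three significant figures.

29.5

ω = 174.4 rad/s
The rod makes angle φ with the slider axis where L sinφ = r sinθ; differentiating, L cosφ·φ̇ = r ω cosθ.
L cosφ = √(L² − r² sin²θ) = 0.25902 m.
|ω_rod| = r ω |cosθ| / √(L² − r² sin²θ) = 0.0744·174.4·0.58920/0.25902 = 29.514 rad/s.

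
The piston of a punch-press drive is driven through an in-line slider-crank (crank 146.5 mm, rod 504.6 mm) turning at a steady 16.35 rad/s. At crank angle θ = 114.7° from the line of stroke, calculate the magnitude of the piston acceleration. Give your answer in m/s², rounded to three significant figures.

23.9

ω = 16.35 rad/s
x(θ) = r cosθ + √(L² − r² sin²θ); with ω constant, a = ω²·d²x/dθ².
d²x/dθ² = −r cosθ − r²(cos2θ)/√u − r⁴ sin²2θ/(4u^{3/2}),  u = L² − r² sin²θ = 0.236906 m².
Substituting r = 0.1465 m, L = 0.5046 m, θ = 114.7°: d²x/dθ² = +0.089338 m.
a = ω²·d²x/dθ² = (16.35)²·(+0.089338) = +23.882 m/s²;  |a| = 23.882 m/s².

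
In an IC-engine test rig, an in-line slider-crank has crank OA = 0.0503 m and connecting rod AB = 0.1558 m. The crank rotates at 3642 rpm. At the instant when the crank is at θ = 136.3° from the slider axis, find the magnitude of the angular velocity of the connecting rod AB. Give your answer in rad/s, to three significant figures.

91.3

ω = 381.4 rad/s (converted from 3642 rpm).
The rod makes angle φ with the slider axis where L sinφ = r sinθ; differentiating, L cosφ·φ̇ = r ω cosθ.
L cosφ = √(L² − r² sin²θ) = 0.15187 m.
|ω_rod| = r ω |cosθ| / √(L² − r² sin²θ) = 0.0503·381.4·0.72297/0.15187 = 91.321 rad/s.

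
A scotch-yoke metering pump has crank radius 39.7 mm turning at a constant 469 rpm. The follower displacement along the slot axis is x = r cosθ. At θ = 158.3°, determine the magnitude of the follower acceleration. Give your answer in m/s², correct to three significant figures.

ω = 49.11 rad/s (from 469 rpm).
x = r cosθ ⇒ ẍ = −rω² cosθ (ω constant).
|a| = rω²|cosθ| = 0.0397·(49.11)²·|cos 158.3°| = 88.976 m/s².

89.0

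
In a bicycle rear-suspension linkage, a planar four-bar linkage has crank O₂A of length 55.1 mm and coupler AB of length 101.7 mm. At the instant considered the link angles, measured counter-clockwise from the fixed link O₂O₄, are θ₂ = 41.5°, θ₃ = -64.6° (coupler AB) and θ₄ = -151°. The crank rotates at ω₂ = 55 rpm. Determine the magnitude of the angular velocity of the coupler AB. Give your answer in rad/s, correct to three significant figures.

0.677

ω₂ = 5.76 rad/s (from 55 rpm).
Differentiating the loop-closure r₂e^{iθ₂}+r₃e^{iθ₃}=r₁+r₄e^{iθ₄} gives r₂ω₂e^{iθ₂}+r₃ω₃e^{iθ₃}=r₄ω₄e^{iθ₄}.
Eliminating the other unknown: ω₃ = r₂ω₂ sin(θ₄−θ₂) / [r₃ sin(θ₃−θ₄)].
Numerator sine = +0.21644; denominator sine = +0.99803.
Result = 0.0551·5.76·(+0.21644) / (0.1017·(+0.99803)) = +0.67673 rad/s; magnitude 0.67673 rad/s.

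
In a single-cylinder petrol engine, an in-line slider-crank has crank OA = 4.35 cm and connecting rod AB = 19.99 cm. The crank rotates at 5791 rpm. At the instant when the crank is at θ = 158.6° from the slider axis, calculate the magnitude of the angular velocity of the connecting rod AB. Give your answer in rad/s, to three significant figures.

ω = 606.4 rad/s (converted from 5791 rpm).
The rod makes angle φ with the slider axis where L sinφ = r sinθ; differentiating, L cosφ·φ̇ = r ω cosθ.
L cosφ = √(L² − r² sin²θ) = 0.19927 m.
|ω_rod| = r ω |cosθ| / √(L² − r² sin²θ) = 0.0435·606.4·0.93106/0.19927 = 123.26 rad/s.

123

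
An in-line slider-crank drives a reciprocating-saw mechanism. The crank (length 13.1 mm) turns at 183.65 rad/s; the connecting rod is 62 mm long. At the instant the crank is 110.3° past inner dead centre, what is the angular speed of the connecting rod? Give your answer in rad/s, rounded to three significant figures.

ω = 183.7 rad/s
The rod makes angle φ with the slider axis where L sinφ = r sinθ; differentiating, L cosφ·φ̇ = r ω cosθ.
L cosφ = √(L² − r² sin²θ) = 0.06077 m.
|ω_rod| = r ω |cosθ| / √(L² − r² sin²θ) = 0.0131·183.7·0.34694/0.06077 = 13.735 rad/s.

13.7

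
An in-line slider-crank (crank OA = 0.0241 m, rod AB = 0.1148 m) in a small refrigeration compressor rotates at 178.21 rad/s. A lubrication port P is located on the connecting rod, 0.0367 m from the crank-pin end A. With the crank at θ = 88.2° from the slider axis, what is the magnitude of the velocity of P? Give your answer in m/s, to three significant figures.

4.30

ω = 178.2 rad/s.  Crank-pin speed |V_A| = rω = 4.2949 m/s, perpendicular to OA.
Rod angle: sinφ = −(r/L) sinθ ⇒ φ = -12.112°; ω_rod = −rω cosθ/√(L²−r²sin²θ) = -1.2019 rad/s.
V_P = V_A + ω_rod × AP, with AP = 0.0367 m along the rod.
Components: V_Px = −rω sinθ − a·ω_rod·sinφ = -4.302 m/s;  V_Py = rω cosθ + a·ω_rod·cosφ = +0.091778 m/s.
|V_P| = √(V_Px² + V_Py²) = 4.303 m/s.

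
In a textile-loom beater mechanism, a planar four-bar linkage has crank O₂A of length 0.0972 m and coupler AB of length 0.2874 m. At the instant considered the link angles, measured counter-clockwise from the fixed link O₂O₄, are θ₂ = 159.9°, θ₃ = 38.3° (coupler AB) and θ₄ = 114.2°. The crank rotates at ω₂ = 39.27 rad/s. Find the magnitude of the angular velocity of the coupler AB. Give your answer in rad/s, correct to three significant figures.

ω₂ = 39.27 rad/s
Differentiating the loop-closure r₂e^{iθ₂}+r₃e^{iθ₃}=r₁+r₄e^{iθ₄} gives r₂ω₂e^{iθ₂}+r₃ω₃e^{iθ₃}=r₄ω₄e^{iθ₄}.
Eliminating the other unknown: ω₃ = r₂ω₂ sin(θ₄−θ₂) / [r₃ sin(θ₃−θ₄)].
Numerator sine = -0.71569; denominator sine = -0.96987.
Result = 0.0972·39.27·(-0.71569) / (0.2874·(-0.96987)) = +9.8006 rad/s; magnitude 9.8006 rad/s.

9.80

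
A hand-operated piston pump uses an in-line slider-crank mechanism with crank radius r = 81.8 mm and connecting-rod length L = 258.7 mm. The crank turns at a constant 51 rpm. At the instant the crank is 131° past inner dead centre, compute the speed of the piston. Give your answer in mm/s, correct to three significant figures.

ω = 2π·51/60 = 5.341 rad/s
For an in-line slider-crank, x = r cosθ + √(L² − r² sin²θ), so v = −rω sinθ·[1 + r cosθ/√(L² − r² sin²θ)].
With r = 0.0818 m, L = 0.2587 m, θ = 131°: √(L² − r² sin²θ) = 0.25123 m.
v = −0.0818·5.341·0.75471·[1 + 0.0818·-0.65606/0.25123] = -0.25928 m/s.
|v| = 0.25928 m/s = 259.28 mm/s.

259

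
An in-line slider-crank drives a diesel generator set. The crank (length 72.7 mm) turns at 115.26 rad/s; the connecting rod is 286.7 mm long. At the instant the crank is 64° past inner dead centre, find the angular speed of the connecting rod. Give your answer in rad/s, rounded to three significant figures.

ω = 115.3 rad/s
The rod makes angle φ with the slider axis where L sinφ = r sinθ; differentiating, L cosφ·φ̇ = r ω cosθ.
L cosφ = √(L² − r² sin²θ) = 0.27915 m.
|ω_rod| = r ω |cosθ| / √(L² − r² sin²θ) = 0.0727·115.3·0.43837/0.27915 = 13.159 rad/s.

13.2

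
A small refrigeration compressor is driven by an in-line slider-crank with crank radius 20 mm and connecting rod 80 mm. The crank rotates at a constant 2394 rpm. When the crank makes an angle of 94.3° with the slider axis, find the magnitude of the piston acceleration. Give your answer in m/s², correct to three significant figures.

415

ω = 2π·2394/60 = 250.7 rad/s
x(θ) = r cosθ + √(L² − r² sin²θ); with ω constant, a = ω²·d²x/dθ².
d²x/dθ² = −r cosθ − r²(cos2θ)/√u − r⁴ sin²2θ/(4u^{3/2}),  u = L² − r² sin²θ = 0.00600225 m².
Substituting r = 0.02 m, L = 0.08 m, θ = 94.3°: d²x/dθ² = +0.0066026 m.
a = ω²·d²x/dθ² = (250.7)²·(+0.0066026) = +414.97 m/s²;  |a| = 414.97 m/s².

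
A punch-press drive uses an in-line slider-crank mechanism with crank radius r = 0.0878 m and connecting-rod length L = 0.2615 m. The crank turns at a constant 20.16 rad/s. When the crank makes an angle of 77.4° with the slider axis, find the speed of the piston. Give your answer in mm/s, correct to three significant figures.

ω = 20.16 rad/s
For an in-line slider-crank, x = r cosθ + √(L² − r² sin²θ), so v = −rω sinθ·[1 + r cosθ/√(L² − r² sin²θ)].
With r = 0.0878 m, L = 0.2615 m, θ = 77.4°: √(L² − r² sin²θ) = 0.24706 m.
v = −0.0878·20.16·0.97592·[1 + 0.0878·0.21814/0.24706] = -1.8613 m/s.
|v| = 1.8613 m/s = 1861.3 mm/s.

1860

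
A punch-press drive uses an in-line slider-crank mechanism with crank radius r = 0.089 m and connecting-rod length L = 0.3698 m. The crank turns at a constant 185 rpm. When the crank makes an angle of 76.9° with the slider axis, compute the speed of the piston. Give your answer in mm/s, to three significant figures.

ω = 2π·185/60 = 19.37 rad/s
For an in-line slider-crank, x = r cosθ + √(L² − r² sin²θ), so v = −rω sinθ·[1 + r cosθ/√(L² − r² sin²θ)].
With r = 0.089 m, L = 0.3698 m, θ = 76.9°: √(L² − r² sin²θ) = 0.3595 m.
v = −0.089·19.37·0.97398·[1 + 0.089·0.22665/0.3595] = -1.7736 m/s.
|v| = 1.7736 m/s = 1773.6 mm/s.

1770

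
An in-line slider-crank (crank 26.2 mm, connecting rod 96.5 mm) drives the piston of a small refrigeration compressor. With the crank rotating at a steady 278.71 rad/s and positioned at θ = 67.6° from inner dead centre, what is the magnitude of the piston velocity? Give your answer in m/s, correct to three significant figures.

7.47

ω = 278.7 rad/s
For an in-line slider-crank, x = r cosθ + √(L² − r² sin²θ), so v = −rω sinθ·[1 + r cosθ/√(L² − r² sin²θ)].
With r = 0.0262 m, L = 0.0965 m, θ = 67.6°: √(L² − r² sin²θ) = 0.09341 m.
v = −0.0262·278.7·0.92455·[1 + 0.0262·0.38107/0.09341] = -7.4728 m/s.
|v| = 7.4728 m/s.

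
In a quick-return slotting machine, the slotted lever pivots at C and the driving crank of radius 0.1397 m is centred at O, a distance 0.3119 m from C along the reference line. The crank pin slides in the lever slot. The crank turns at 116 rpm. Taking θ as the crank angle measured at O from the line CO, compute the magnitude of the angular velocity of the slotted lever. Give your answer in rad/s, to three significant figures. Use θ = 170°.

ω = 12.15 rad/s (from 116 rpm).
Crank pin A relative to C: A = (d + r cosθ, r sinθ); lever angle φ = atan2(r sinθ, d + r cosθ).
Differentiating tanφ: φ̇ = rω(d cosθ + r)/(d² + r² + 2dr cosθ).
d² + r² + 2dr cosθ = |CA|² = 0.0309768 m²;  d cosθ + r = -0.16746 m.
|ω_lever| = |0.1397·12.15·-0.16746| / 0.0309768 = 9.1741 rad/s.

9.17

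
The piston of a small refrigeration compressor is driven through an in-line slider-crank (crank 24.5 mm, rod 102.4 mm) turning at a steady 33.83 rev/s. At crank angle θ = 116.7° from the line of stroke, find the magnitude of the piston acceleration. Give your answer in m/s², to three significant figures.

656

ω = 2π·33.8 = 212.6 rad/s
x(θ) = r cosθ + √(L² − r² sin²θ); with ω constant, a = ω²·d²x/dθ².
d²x/dθ² = −r cosθ − r²(cos2θ)/√u − r⁴ sin²2θ/(4u^{3/2}),  u = L² − r² sin²θ = 0.0100067 m².
Substituting r = 0.0245 m, L = 0.1024 m, θ = 116.7°: d²x/dθ² = +0.014528 m.
a = ω²·d²x/dθ² = (212.6)²·(+0.014528) = +656.4 m/s²;  |a| = 656.4 m/s².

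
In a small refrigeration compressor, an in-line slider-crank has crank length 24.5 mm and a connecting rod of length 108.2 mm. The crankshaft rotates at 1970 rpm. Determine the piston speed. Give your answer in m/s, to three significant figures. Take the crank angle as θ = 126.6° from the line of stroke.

ω = 2π·1970/60 = 206.3 rad/s
For an in-line slider-crank, x = r cosθ + √(L² − r² sin²θ), so v = −rω sinθ·[1 + r cosθ/√(L² − r² sin²θ)].
With r = 0.0245 m, L = 0.1082 m, θ = 126.6°: √(L² − r² sin²θ) = 0.1064 m.
v = −0.0245·206.3·0.80282·[1 + 0.0245·-0.59622/0.1064] = -3.5006 m/s.
|v| = 3.5006 m/s.

3.50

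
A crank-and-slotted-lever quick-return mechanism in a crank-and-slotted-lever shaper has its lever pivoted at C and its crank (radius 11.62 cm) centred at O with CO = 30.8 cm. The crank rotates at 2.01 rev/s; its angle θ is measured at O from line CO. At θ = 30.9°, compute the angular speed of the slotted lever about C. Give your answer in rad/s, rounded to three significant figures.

3.29

ω = 12.63 rad/s (from 2.01 rev/s).
Crank pin A relative to C: A = (d + r cosθ, r sinθ); lever angle φ = atan2(r sinθ, d + r cosθ).
Differentiating tanφ: φ̇ = rω(d cosθ + r)/(d² + r² + 2dr cosθ).
d² + r² + 2dr cosθ = |CA|² = 0.169786 m²;  d cosθ + r = +0.38048 m.
|ω_lever| = |0.1162·12.63·+0.38048| / 0.169786 = 3.2886 rad/s.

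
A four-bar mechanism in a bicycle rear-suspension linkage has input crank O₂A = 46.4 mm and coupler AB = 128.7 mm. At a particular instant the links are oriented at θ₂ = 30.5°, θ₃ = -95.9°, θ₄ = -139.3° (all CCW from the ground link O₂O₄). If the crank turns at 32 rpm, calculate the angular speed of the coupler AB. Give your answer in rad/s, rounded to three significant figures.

ω₂ = 3.351 rad/s (from 32 rpm).
Differentiating the loop-closure r₂e^{iθ₂}+r₃e^{iθ₃}=r₁+r₄e^{iθ₄} gives r₂ω₂e^{iθ₂}+r₃ω₃e^{iθ₃}=r₄ω₄e^{iθ₄}.
Eliminating the other unknown: ω₃ = r₂ω₂ sin(θ₄−θ₂) / [r₃ sin(θ₃−θ₄)].
Numerator sine = -0.17708; denominator sine = +0.68709.
Result = 0.0464·3.351·(-0.17708) / (0.1287·(+0.68709)) = -0.31138 rad/s; magnitude 0.31138 rad/s.

0.311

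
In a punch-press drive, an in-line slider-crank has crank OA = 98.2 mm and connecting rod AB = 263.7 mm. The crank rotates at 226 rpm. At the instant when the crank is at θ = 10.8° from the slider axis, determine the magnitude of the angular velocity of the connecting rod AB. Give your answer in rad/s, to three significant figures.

ω = 23.67 rad/s (converted from 226 rpm).
The rod makes angle φ with the slider axis where L sinφ = r sinθ; differentiating, L cosφ·φ̇ = r ω cosθ.
L cosφ = √(L² − r² sin²θ) = 0.26306 m.
|ω_rod| = r ω |cosθ| / √(L² − r² sin²θ) = 0.0982·23.67·0.98229/0.26306 = 8.6783 rad/s.

8.68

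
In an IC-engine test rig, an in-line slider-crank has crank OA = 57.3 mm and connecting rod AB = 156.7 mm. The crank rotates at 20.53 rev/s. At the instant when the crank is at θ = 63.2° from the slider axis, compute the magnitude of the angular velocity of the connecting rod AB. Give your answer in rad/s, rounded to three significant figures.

ω = 129 rad/s (converted from 20.53 rev/s).
The rod makes angle φ with the slider axis where L sinφ = r sinθ; differentiating, L cosφ·φ̇ = r ω cosθ.
L cosφ = √(L² − r² sin²θ) = 0.14812 m.
|ω_rod| = r ω |cosθ| / √(L² − r² sin²θ) = 0.0573·129·0.45088/0.14812 = 22.5 rad/s.

22.5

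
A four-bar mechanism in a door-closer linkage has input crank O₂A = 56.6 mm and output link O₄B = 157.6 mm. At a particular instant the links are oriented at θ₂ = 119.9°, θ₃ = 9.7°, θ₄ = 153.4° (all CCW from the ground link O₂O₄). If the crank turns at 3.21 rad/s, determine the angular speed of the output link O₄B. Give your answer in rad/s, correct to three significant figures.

ω₂ = 3.21 rad/s
Differentiating the loop-closure r₂e^{iθ₂}+r₃e^{iθ₃}=r₁+r₄e^{iθ₄} gives r₂ω₂e^{iθ₂}+r₃ω₃e^{iθ₃}=r₄ω₄e^{iθ₄}.
Eliminating the other unknown: ω₄ = r₂ω₂ sin(θ₂−θ₃) / [r₄ sin(θ₄−θ₃)].
Numerator sine = +0.93849; denominator sine = +0.59201.
Result = 0.0566·3.21·(+0.93849) / (0.1576·(+0.59201)) = +1.8275 rad/s; magnitude 1.8275 rad/s.

1.83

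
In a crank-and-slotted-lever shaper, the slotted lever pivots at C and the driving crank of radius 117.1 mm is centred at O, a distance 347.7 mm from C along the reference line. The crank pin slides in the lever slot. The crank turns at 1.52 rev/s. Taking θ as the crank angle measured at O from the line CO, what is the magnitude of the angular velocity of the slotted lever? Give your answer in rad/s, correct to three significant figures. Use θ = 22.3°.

ω = 9.55 rad/s (from 1.52 rev/s).
Crank pin A relative to C: A = (d + r cosθ, r sinθ); lever angle φ = atan2(r sinθ, d + r cosθ).
Differentiating tanφ: φ̇ = rω(d cosθ + r)/(d² + r² + 2dr cosθ).
d² + r² + 2dr cosθ = |CA|² = 0.209949 m²;  d cosθ + r = +0.4388 m.
|ω_lever| = |0.1171·9.55·+0.4388| / 0.209949 = 2.3374 rad/s.

2.34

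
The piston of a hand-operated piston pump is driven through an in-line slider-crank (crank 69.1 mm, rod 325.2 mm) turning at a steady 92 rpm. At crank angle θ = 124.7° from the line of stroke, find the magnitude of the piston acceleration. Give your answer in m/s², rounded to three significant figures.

4.12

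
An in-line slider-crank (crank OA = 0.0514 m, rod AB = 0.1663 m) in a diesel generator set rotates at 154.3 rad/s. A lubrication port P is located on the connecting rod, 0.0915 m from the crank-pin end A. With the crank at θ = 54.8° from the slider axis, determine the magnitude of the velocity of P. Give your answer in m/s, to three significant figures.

ω = 154.3 rad/s.  Crank-pin speed |V_A| = rω = 7.931 m/s, perpendicular to OA.
Rod angle: sinφ = −(r/L) sinθ ⇒ φ = -14.629°; ω_rod = −rω cosθ/√(L²−r²sin²θ) = -28.412 rad/s.
V_P = V_A + ω_rod × AP, with AP = 0.0915 m along the rod.
Components: V_Px = −rω sinθ − a·ω_rod·sinφ = -7.1374 m/s;  V_Py = rω cosθ + a·ω_rod·cosφ = +2.0563 m/s.
|V_P| = √(V_Px² + V_Py²) = 7.4277 m/s.

7.43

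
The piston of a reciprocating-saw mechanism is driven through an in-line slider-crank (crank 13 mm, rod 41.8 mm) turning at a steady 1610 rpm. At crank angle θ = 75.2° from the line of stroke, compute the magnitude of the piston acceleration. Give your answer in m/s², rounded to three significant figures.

9.60

ω = 2π·1610/60 = 168.6 rad/s
x(θ) = r cosθ + √(L² − r² sin²θ); with ω constant, a = ω²·d²x/dθ².
d²x/dθ² = −r cosθ − r²(cos2θ)/√u − r⁴ sin²2θ/(4u^{3/2}),  u = L² − r² sin²θ = 0.00158927 m².
Substituting r = 0.013 m, L = 0.0418 m, θ = 75.2°: d²x/dθ² = +0.00033771 m.
a = ω²·d²x/dθ² = (168.6)²·(+0.00033771) = +9.5995 m/s²;  |a| = 9.5995 m/s².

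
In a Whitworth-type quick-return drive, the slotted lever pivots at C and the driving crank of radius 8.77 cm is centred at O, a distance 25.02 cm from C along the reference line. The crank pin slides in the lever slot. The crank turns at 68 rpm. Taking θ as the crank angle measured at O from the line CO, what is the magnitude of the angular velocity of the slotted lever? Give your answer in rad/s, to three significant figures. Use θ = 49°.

1.59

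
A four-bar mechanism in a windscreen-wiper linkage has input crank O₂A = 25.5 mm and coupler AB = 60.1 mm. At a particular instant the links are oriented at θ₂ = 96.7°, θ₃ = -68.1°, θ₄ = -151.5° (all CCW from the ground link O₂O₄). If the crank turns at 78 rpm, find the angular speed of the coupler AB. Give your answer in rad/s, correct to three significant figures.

ω₂ = 8.168 rad/s (from 78 rpm).
Differentiating the loop-closure r₂e^{iθ₂}+r₃e^{iθ₃}=r₁+r₄e^{iθ₄} gives r₂ω₂e^{iθ₂}+r₃ω₃e^{iθ₃}=r₄ω₄e^{iθ₄}.
Eliminating the other unknown: ω₃ = r₂ω₂ sin(θ₄−θ₂) / [r₃ sin(θ₃−θ₄)].
Numerator sine = +0.92849; denominator sine = +0.99337.
Result = 0.0255·8.168·(+0.92849) / (0.0601·(+0.99337)) = +3.2393 rad/s; magnitude 3.2393 rad/s.

3.24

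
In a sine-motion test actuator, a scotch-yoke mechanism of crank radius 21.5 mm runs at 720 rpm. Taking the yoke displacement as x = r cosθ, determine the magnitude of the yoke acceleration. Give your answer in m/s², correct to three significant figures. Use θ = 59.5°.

62.0

ω = 75.4 rad/s (from 720 rpm).
x = r cosθ ⇒ ẍ = −rω² cosθ (ω constant).
|a| = rω²|cosθ| = 0.0215·(75.4)²·|cos 59.5°| = 62.034 m/s².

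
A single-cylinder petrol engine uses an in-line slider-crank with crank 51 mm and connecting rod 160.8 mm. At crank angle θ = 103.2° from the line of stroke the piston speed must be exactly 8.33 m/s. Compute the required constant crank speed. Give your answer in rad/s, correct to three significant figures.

182

For an in-line slider-crank, |v_piston| = rω|sinθ|·[1 + r cosθ/√(L² − r² sin²θ)].
With r = 0.051 m, L = 0.1608 m, θ = 103.2°: the bracketed kinematic factor |dx/dθ| = 0.045872 m.
ω = v/|dx/dθ| = 8.33/0.045872 = 181.59 rad/s.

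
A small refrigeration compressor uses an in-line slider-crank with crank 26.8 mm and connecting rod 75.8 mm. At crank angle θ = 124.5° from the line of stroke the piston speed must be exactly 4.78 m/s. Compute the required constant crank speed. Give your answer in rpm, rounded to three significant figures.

2610

For an in-line slider-crank, |v_piston| = rω|sinθ|·[1 + r cosθ/√(L² − r² sin²θ)].
With r = 0.0268 m, L = 0.0758 m, θ = 124.5°: the bracketed kinematic factor |dx/dθ| = 0.017463 m.
ω = v/|dx/dθ| = 4.78/0.017463 = 273.72 rad/s.
N = 60ω/(2π) = 2613.9 rpm.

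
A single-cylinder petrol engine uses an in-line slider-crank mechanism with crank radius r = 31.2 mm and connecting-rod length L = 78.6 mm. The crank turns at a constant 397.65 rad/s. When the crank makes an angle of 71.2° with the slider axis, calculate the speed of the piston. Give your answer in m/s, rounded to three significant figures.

ω = 397.6 rad/s
For an in-line slider-crank, x = r cosθ + √(L² − r² sin²θ), so v = −rω sinθ·[1 + r cosθ/√(L² − r² sin²θ)].
With r = 0.0312 m, L = 0.0786 m, θ = 71.2°: √(L² − r² sin²θ) = 0.07284 m.
v = −0.0312·397.6·0.94665·[1 + 0.0312·0.32227/0.07284] = -13.366 m/s.
|v| = 13.366 m/s.

13.4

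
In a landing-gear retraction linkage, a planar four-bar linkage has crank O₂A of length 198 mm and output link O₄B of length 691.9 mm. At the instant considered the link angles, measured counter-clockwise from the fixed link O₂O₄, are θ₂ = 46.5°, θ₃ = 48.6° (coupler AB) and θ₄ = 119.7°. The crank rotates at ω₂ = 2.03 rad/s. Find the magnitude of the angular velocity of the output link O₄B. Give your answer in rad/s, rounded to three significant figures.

0.0225

ω₂ = 2.03 rad/s
Differentiating the loop-closure r₂e^{iθ₂}+r₃e^{iθ₃}=r₁+r₄e^{iθ₄} gives r₂ω₂e^{iθ₂}+r₃ω₃e^{iθ₃}=r₄ω₄e^{iθ₄}.
Eliminating the other unknown: ω₄ = r₂ω₂ sin(θ₂−θ₃) / [r₄ sin(θ₄−θ₃)].
Numerator sine = -0.03664; denominator sine = +0.94609.
Result = 0.198·2.03·(-0.03664) / (0.6919·(+0.94609)) = -0.0225 rad/s; magnitude 0.0225 rad/s.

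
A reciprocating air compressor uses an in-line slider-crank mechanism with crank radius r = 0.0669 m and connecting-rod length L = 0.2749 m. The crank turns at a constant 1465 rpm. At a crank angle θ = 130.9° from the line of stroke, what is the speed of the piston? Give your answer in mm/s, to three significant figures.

6500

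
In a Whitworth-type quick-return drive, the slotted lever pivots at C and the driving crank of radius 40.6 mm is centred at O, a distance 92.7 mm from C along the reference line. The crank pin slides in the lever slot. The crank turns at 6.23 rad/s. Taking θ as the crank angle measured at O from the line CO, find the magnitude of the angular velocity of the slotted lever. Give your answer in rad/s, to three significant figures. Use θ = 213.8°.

2.31

ω = 6.23 rad/s
Crank pin A relative to C: A = (d + r cosθ, r sinθ); lever angle φ = atan2(r sinθ, d + r cosθ).
Differentiating tanφ: φ̇ = rω(d cosθ + r)/(d² + r² + 2dr cosθ).
d² + r² + 2dr cosθ = |CA|² = 0.00398663 m²;  d cosθ + r = -0.036432 m.
|ω_lever| = |0.0406·6.23·-0.036432| / 0.00398663 = 2.3115 rad/s.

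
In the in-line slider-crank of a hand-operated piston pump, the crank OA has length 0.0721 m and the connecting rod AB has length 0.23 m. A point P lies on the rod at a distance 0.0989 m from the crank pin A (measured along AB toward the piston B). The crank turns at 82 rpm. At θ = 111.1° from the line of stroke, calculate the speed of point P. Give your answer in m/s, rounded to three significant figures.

ω = 8.587 rad/s.  Crank-pin speed |V_A| = rω = 0.61912 m/s, perpendicular to OA.
Rod angle: sinφ = −(r/L) sinθ ⇒ φ = -17.005°; ω_rod = −rω cosθ/√(L²−r²sin²θ) = +1.0134 rad/s.
V_P = V_A + ω_rod × AP, with AP = 0.0989 m along the rod.
Components: V_Px = −rω sinθ − a·ω_rod·sinφ = -0.5483 m/s;  V_Py = rω cosθ + a·ω_rod·cosφ = -0.12704 m/s.
|V_P| = √(V_Px² + V_Py²) = 0.56283 m/s.

0.563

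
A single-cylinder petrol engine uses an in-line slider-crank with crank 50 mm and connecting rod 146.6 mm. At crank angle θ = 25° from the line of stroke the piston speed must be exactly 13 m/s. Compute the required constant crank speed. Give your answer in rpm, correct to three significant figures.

4480

For an in-line slider-crank, |v_piston| = rω|sinθ|·[1 + r cosθ/√(L² − r² sin²θ)].
With r = 0.05 m, L = 0.1466 m, θ = 25°: the bracketed kinematic factor |dx/dθ| = 0.027732 m.
ω = v/|dx/dθ| = 13/0.027732 = 468.78 rad/s.
N = 60ω/(2π) = 4476.5 rpm.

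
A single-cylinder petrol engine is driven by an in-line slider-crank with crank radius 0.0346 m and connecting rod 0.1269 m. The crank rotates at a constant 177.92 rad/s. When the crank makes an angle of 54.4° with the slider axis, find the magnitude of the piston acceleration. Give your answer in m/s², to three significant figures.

544

ω = 177.9 rad/s
x(θ) = r cosθ + √(L² − r² sin²θ); with ω constant, a = ω²·d²x/dθ².
d²x/dθ² = −r cosθ − r²(cos2θ)/√u − r⁴ sin²2θ/(4u^{3/2}),  u = L² − r² sin²θ = 0.0153121 m².
Substituting r = 0.0346 m, L = 0.1269 m, θ = 54.4°: d²x/dθ² = -0.017193 m.
a = ω²·d²x/dθ² = (177.9)²·(-0.017193) = -544.26 m/s²;  |a| = 544.26 m/s².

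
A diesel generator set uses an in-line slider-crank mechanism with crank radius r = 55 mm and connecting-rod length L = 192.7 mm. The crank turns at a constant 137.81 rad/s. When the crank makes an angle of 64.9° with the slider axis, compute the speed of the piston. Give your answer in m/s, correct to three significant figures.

ω = 137.8 rad/s
For an in-line slider-crank, x = r cosθ + √(L² − r² sin²θ), so v = −rω sinθ·[1 + r cosθ/√(L² − r² sin²θ)].
With r = 0.055 m, L = 0.1927 m, θ = 64.9°: √(L² − r² sin²θ) = 0.18615 m.
v = −0.055·137.8·0.90557·[1 + 0.055·0.42420/0.18615] = -7.7241 m/s.
|v| = 7.7241 m/s.

7.72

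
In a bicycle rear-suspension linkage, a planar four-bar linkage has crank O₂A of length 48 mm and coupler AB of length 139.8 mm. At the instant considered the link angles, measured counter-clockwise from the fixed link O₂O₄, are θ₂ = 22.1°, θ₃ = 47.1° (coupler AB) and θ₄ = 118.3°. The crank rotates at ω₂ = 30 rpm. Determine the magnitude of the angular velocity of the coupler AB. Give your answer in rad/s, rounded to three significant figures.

1.13

ω₂ = 3.142 rad/s (from 30 rpm).
Differentiating the loop-closure r₂e^{iθ₂}+r₃e^{iθ₃}=r₁+r₄e^{iθ₄} gives r₂ω₂e^{iθ₂}+r₃ω₃e^{iθ₃}=r₄ω₄e^{iθ₄}.
Eliminating the other unknown: ω₃ = r₂ω₂ sin(θ₄−θ₂) / [r₃ sin(θ₃−θ₄)].
Numerator sine = +0.99415; denominator sine = -0.94665.
Result = 0.048·3.142·(+0.99415) / (0.1398·(-0.94665)) = -1.1328 rad/s; magnitude 1.1328 rad/s.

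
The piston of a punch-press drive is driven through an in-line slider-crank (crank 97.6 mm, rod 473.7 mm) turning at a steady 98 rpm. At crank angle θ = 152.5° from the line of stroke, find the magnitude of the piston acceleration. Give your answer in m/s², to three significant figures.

7.88

ω = 2π·98/60 = 10.26 rad/s
x(θ) = r cosθ + √(L² − r² sin²θ); with ω constant, a = ω²·d²x/dθ².
d²x/dθ² = −r cosθ − r²(cos2θ)/√u − r⁴ sin²2θ/(4u^{3/2}),  u = L² − r² sin²θ = 0.222361 m².
Substituting r = 0.0976 m, L = 0.4737 m, θ = 152.5°: d²x/dθ² = +0.07484 m.
a = ω²·d²x/dθ² = (10.26)²·(+0.07484) = +7.8822 m/s²;  |a| = 7.8822 m/s².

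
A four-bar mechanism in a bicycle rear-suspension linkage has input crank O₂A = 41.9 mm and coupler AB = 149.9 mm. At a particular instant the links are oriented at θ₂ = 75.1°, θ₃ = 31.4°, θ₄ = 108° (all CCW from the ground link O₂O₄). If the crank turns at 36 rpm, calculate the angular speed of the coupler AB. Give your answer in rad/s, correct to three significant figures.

0.588

ω₂ = 3.77 rad/s (from 36 rpm).
Differentiating the loop-closure r₂e^{iθ₂}+r₃e^{iθ₃}=r₁+r₄e^{iθ₄} gives r₂ω₂e^{iθ₂}+r₃ω₃e^{iθ₃}=r₄ω₄e^{iθ₄}.
Eliminating the other unknown: ω₃ = r₂ω₂ sin(θ₄−θ₂) / [r₃ sin(θ₃−θ₄)].
Numerator sine = +0.54317; denominator sine = -0.97278.
Result = 0.0419·3.77·(+0.54317) / (0.1499·(-0.97278)) = -0.5884 rad/s; magnitude 0.5884 rad/s.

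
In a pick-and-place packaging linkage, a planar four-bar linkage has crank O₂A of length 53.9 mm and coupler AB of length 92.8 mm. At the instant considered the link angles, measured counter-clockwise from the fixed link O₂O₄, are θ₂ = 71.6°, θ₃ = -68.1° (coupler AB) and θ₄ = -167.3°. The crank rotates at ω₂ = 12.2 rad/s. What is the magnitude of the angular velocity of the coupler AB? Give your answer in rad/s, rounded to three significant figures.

ω₂ = 12.2 rad/s
Differentiating the loop-closure r₂e^{iθ₂}+r₃e^{iθ₃}=r₁+r₄e^{iθ₄} gives r₂ω₂e^{iθ₂}+r₃ω₃e^{iθ₃}=r₄ω₄e^{iθ₄}.
Eliminating the other unknown: ω₃ = r₂ω₂ sin(θ₄−θ₂) / [r₃ sin(θ₃−θ₄)].
Numerator sine = +0.85627; denominator sine = +0.98714.
Result = 0.0539·12.2·(+0.85627) / (0.0928·(+0.98714)) = +6.1466 rad/s; magnitude 6.1466 rad/s.

6.15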